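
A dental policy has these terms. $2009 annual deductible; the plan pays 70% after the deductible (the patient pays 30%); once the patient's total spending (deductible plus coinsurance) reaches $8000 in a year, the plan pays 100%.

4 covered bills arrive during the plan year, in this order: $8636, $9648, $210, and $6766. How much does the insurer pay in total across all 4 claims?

$17260

Claim 1 ($8636): $2009 finishes the deductible; $6627 goes to coinsurance; 30% of $6627 = $1988.10. Cost to patient: $3997.10. OOP to date $3997.10. Plan pays $8636 − $3997.10 = $4638.90.
Claim 2 ($9648): 30% coinsurance on $9648 = $2894.40. Patient pays $2894.40; OOP now $6891.50. Plan pays $9648 − $2894.40 = $6753.60.
Claim 3 ($210): deductible already satisfied, so patient's share is 30% × $210 = $63. Patient owes $63 (running OOP $6954.50). Plan pays $210 − $63 = $147.
Claim 4 ($6766): deductible met; 30% of $6766 = $2029.80. Adding that to $6954.50 gives $8984.30, past the $8000 cap; patient pays only $8000 − $6954.50 = $1045.50. Plan pays $6766 − $1045.50 = $5720.50.
Insurer total = bills − patient's total = $25260 − $8000 = $17260.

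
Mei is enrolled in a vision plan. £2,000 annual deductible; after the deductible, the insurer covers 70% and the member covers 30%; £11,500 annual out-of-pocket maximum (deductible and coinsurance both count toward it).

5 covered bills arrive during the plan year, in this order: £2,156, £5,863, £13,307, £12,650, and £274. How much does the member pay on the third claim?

£3,992.10

Claim 1 — £2,156: deductible takes £2,000, £156 remains; 30% of £156 = £46.80. Member pays £2,046.80; OOP now £2,046.80.
Claim 2 — £5,863: deductible already satisfied, so member's share is 30% × £5,863 = £1,758.90. Member owes £1,758.90 (running OOP £3,805.70).
Claim 3 — £13,307: deductible met; 30% of £13,307 = £3,992.10. Member pays £3,992.10; OOP now £7,797.80.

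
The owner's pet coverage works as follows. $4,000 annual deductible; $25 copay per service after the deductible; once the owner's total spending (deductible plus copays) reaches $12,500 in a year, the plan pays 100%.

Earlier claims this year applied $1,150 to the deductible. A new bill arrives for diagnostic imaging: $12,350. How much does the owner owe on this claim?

$1,150 of the $4,000 deductible is already met, leaving $2,850.
The remaining $9,500 (= $12,350 − $2,850) moves to the copay.
Copay on this service: $25.
That puts the owner's cost at $2,850 + $25 = $2,875 before any cap.
Cumulative spending $1,150 + $2,875 = $4,025 stays under the $12,500 maximum.

$2,875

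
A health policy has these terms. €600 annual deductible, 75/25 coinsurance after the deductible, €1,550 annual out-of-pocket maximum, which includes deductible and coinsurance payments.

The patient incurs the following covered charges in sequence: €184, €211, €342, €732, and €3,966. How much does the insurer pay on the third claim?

Bill 1, €184: all of it applies to the deductible. Patient owes €184 (running OOP €184). Plan pays €184 − €184 = €0.
Bill 2, €211: fully absorbed by the deductible. Cost to patient: €211. OOP to date €395. Insurer: €211 − €211 = €0.
Bill 3, €342: €205 to deductible, leaving €137; patient's 25% is €34.25. Patient owes €239.25 (running OOP €634.25). Plan pays €342 − €239.25 = €102.75.

€102.75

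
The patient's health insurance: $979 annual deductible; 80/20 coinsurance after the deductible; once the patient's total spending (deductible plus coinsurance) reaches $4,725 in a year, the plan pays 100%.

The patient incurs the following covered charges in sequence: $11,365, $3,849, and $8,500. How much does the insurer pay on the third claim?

$7,601

Claim 1 ($11,365): $979 to deductible, leaving $10,386; 20% of $10,386 = $2,077.20. Cost to patient: $3,056.20. OOP to date $3,056.20. Insurer: $11,365 − $3,056.20 = $8,308.80.
Claim 2 ($3,849): deductible met; 20% of $3,849 = $769.80. Patient owes $769.80 (running OOP $3,826). Plan pays $3,849 − $769.80 = $3,079.20.
Claim 3 ($8,500): 20% coinsurance on $8,500 = $1,700. OOP would hit $5,526 > $4,725, so the cap limits the patient to $4,725 − $3,826 = $899. Plan pays $8,500 − $899 = $7,601.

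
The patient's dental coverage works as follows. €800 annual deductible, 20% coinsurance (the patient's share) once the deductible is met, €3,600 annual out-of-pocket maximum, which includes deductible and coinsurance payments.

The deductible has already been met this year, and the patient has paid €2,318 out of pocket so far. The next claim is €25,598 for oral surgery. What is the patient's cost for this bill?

The deductible is already satisfied, so the full bill goes to coinsurance.
20% of €25,598 = €5,119.60 falls to the patient.
Year-to-date out-of-pocket would reach €2,318 + €5,119.60 = €7,437.60, above the €3,600 maximum, so the patient pays only €3,600 − €2,318 = €1,282.

€1,282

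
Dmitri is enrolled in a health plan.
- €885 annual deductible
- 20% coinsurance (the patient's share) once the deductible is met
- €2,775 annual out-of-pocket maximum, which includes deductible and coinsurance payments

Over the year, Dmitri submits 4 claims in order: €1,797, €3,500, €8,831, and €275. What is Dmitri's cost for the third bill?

#1 (€1,797): €885 to deductible, leaving €912; coinsurance €912 × 20% = €182.40. Patient pays €1,067.40; OOP now €1,067.40.
#2 (€3,500): deductible already satisfied, so patient's share is 20% × €3,500 = €700. Patient owes €700 (running OOP €1,767.40).
#3 (€8,831): deductible already satisfied, so patient's share is 20% × €8,831 = €1,766.20. That would push OOP to €3,533.60, over the €2,775 cap, so patient pays €2,775 − €1,767.40 = €1,007.60.

€1,007.60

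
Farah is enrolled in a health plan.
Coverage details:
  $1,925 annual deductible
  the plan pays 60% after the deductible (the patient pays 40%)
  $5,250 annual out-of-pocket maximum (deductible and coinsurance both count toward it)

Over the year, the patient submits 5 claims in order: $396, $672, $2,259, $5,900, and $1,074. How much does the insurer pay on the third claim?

$841.20

Bill 1, $396: entire amount goes to the deductible. Patient owes $396 (running OOP $396). Plan pays $396 − $396 = $0.
Bill 2, $672: all of it applies to the deductible. Patient pays $672; OOP now $1,068. Plan pays $672 − $672 = $0.
Bill 3, $2,259: $857 finishes the deductible; $1,402 goes to coinsurance; coinsurance $1,402 × 40% = $560.80. Patient pays $1,417.80; OOP now $2,485.80. Insurer: $2,259 − $1,417.80 = $841.20.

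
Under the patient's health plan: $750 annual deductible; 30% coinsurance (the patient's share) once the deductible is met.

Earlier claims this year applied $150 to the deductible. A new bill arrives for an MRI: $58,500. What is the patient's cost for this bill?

$17,970

$150 of the $750 deductible is already met, leaving $600.
That leaves $58,500 − $600 = $57,900 for coinsurance.
Coinsurance: $57,900 × 30% = $17,370.
So the patient owes $600 + $17,370 = $17,970.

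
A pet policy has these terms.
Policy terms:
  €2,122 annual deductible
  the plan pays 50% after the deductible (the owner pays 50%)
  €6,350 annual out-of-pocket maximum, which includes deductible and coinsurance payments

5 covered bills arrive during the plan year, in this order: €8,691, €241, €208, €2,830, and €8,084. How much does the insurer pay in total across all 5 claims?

Bill 1, €8,691: deductible takes €2,122, €6,569 remains; owner's 50% is €3,284.50. Cost to owner: €5,406.50. OOP to date €5,406.50. Plan pays €8,691 − €5,406.50 = €3,284.50.
Bill 2, €241: deductible already satisfied, so owner's share is 50% × €241 = €120.50. Owner owes €120.50 (running OOP €5,527). Plan pays €241 − €120.50 = €120.50.
Bill 3, €208: deductible met; 50% of €208 = €104. Owner pays €104; OOP now €5,631. Plan pays €208 − €104 = €104.
Bill 4, €2,830: deductible already satisfied, so owner's share is 50% × €2,830 = €1,415. That would push OOP to €7,046, over the €6,350 cap, so owner pays €6,350 − €5,631 = €719. Insurer: €2,830 − €719 = €2,111.
Bill 5, €8,084: deductible met; 50% of €8,084 = €4,042. Adding that to €6,350 gives €10,392, past the €6,350 cap; owner pays only €6,350 − €6,350 = €0. Insurer: €8,084 − €0 = €8,084.
Insurer total = bills − owner's total = €20,054 − €6,350 = €13,704.

€13,704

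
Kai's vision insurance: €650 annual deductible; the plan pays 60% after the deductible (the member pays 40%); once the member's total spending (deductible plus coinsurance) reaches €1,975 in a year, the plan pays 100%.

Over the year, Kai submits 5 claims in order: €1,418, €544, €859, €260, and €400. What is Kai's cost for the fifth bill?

Claim 1 — €1,418: €650 finishes the deductible; €768 goes to coinsurance; member's 40% is €307.20. Member pays €957.20; OOP now €957.20.
Claim 2 — €544: deductible met; 40% of €544 = €217.60. Member pays €217.60; OOP now €1,174.80.
Claim 3 — €859: 40% coinsurance on €859 = €343.60. Member owes €343.60 (running OOP €1,518.40).
Claim 4 — €260: deductible met; 40% of €260 = €104. Member pays €104; OOP now €1,622.40.
Claim 5 — €400: deductible met; 40% of €400 = €160. Member owes €160 (running OOP €1,782.40).

€160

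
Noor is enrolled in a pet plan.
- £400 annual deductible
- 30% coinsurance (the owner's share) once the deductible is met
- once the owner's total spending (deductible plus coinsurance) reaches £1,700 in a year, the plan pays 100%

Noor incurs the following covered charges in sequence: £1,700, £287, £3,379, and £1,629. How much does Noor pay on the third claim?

£823.90

Claim 1 — £1,700: £400 to deductible, leaving £1,300; 30% of £1,300 = £390. Owner owes £790 (running OOP £790).
Claim 2 — £287: deductible already satisfied, so owner's share is 30% × £287 = £86.10. Cost to owner: £86.10. OOP to date £876.10.
Claim 3 — £3,379: deductible met; 30% of £3,379 = £1,013.70. Adding that to £876.10 gives £1,889.80, past the £1,700 cap; owner pays only £1,700 − £876.10 = £823.90.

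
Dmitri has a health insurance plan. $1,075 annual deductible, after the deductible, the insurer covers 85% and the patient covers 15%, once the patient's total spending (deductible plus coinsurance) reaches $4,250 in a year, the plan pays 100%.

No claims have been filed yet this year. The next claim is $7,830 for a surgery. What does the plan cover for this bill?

$5,741.75

Deductible not yet touched, so the first $1,075 of the bill goes to the deductible.
That leaves $7,830 − $1,075 = $6,755 for coinsurance.
Patient's 15% share of $6,755 is $1,013.25.
Patient responsibility before any cap: $1,075 + $1,013.25 = $2,088.25.
Total out-of-pocket so far would be $0 + $2,088.25 = $2,088.25, below the $4,250 cap — no reduction.
Insurer pays the balance: $7,830 − $2,088.25 = $5,741.75.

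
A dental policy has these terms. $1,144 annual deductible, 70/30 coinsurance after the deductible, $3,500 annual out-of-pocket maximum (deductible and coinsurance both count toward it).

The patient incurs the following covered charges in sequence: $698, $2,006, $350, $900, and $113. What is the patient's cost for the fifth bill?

Claim 1 ($698): fully absorbed by the deductible. Patient owes $698 (running OOP $698).
Claim 2 ($2,006): $446 finishes the deductible; $1,560 goes to coinsurance; 30% of $1,560 = $468. Patient owes $914 (running OOP $1,612).
Claim 3 ($350): deductible already satisfied, so patient's share is 30% × $350 = $105. Patient owes $105 (running OOP $1,717).
Claim 4 ($900): deductible met; 30% of $900 = $270. Patient owes $270 (running OOP $1,987).
Claim 5 ($113): deductible met; 30% of $113 = $33.90. Patient pays $33.90; OOP now $2,020.90.

$33.90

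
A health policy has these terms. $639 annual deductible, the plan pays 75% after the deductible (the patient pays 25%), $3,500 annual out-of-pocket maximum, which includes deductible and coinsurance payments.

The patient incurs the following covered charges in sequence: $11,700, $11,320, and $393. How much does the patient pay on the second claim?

#1 ($11,700): deductible takes $639, $11,061 remains; coinsurance $11,061 × 25% = $2,765.25. Patient pays $3,404.25; OOP now $3,404.25.
#2 ($11,320): deductible met; 25% of $11,320 = $2,830. Adding that to $3,404.25 gives $6,234.25, past the $3,500 cap; patient pays only $3,500 − $3,404.25 = $95.75.

$95.75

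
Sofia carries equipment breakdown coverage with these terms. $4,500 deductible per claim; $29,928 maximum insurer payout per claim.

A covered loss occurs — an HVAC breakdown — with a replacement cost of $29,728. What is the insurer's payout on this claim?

After the deductible, $29,728 − $4,500 = $25,228 remains.
$25,228 is within the $29,928 limit, so the insurer pays $25,228.

$25,228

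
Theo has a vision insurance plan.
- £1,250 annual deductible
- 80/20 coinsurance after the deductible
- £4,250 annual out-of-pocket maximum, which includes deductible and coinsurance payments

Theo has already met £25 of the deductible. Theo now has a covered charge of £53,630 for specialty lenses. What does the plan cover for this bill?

£25 of the £1,250 deductible is already met, leaving £1,225.
The remaining £52,405 (= £53,630 − £1,225) moves to coinsurance.
Coinsurance: £52,405 × 20% = £10,481.
That puts the member's cost at £1,225 + £10,481 = £11,706 before any cap.
That would bring total out-of-pocket to £11,731, past the £4,250 cap. The member is capped at £4,250 − £25 = £4,225 on this claim.
The plan picks up £53,630 − £4,225 = £49,405.

£49,405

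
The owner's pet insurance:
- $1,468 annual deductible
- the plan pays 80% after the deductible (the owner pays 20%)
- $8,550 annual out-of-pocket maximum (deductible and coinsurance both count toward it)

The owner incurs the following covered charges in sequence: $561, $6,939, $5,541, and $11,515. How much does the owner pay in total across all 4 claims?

$6,085.60

Claim 1 — $561: entire amount goes to the deductible. Owner owes $561 (running OOP $561).
Claim 2 — $6,939: deductible takes $907, $6,032 remains; owner's 20% is $1,206.40. Owner pays $2,113.40; OOP now $2,674.40.
Claim 3 — $5,541: deductible met; 20% of $5,541 = $1,108.20. Owner pays $1,108.20; OOP now $3,782.60.
Claim 4 — $11,515: deductible met; 20% of $11,515 = $2,303. Owner pays $2,303; OOP now $6,085.60.
Summing the owner's payments: $561 + $2,113.40 + $1,108.20 + $2,303 = $6,085.60.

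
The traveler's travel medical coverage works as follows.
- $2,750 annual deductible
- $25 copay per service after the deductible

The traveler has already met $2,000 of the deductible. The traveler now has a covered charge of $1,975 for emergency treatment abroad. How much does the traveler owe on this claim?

$775

Remaining deductible: $2,750 − $2,000 = $750.
The remaining $1,225 (= $1,975 − $750) moves to the copay.
Copay on this service: $25.
Traveler responsibility: $750 + $25 = $775.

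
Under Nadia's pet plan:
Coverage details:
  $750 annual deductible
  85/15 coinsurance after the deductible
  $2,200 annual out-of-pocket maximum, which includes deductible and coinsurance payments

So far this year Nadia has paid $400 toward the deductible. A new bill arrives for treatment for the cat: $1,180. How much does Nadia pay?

$474.50

$400 of the $750 deductible is already met, leaving $350.
After the $350 deductible portion, $1,180 − $350 = $830 is subject to coinsurance.
15% of $830 = $124.50 falls to the owner.
That puts the owner's cost at $350 + $124.50 = $474.50 before any cap.
Cumulative spending $400 + $474.50 = $874.50 stays under the $2,200 maximum.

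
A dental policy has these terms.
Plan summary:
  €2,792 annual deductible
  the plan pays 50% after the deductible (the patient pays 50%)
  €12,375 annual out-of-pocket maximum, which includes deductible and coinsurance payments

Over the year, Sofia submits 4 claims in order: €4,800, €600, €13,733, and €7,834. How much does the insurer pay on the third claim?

Claim 1 — €4,800: €2,792 finishes the deductible; €2,008 goes to coinsurance; coinsurance €2,008 × 50% = €1,004. Patient pays €3,796; OOP now €3,796. Plan pays €4,800 − €3,796 = €1,004.
Claim 2 — €600: deductible already satisfied, so patient's share is 50% × €600 = €300. Cost to patient: €300. OOP to date €4,096. Insurer: €600 − €300 = €300.
Claim 3 — €13,733: 50% coinsurance on €13,733 = €6,866.50. Patient pays €6,866.50; OOP now €10,962.50. Insurer: €13,733 − €6,866.50 = €6,866.50.

€6,866.50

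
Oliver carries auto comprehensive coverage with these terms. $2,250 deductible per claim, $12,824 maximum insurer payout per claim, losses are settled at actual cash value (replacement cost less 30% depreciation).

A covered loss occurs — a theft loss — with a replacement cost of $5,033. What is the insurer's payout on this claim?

$1,273.10

Depreciate 30%: the covered value is $5,033 × 0.7 = $3,523.10.
Less the $2,250 deductible: $3,523.10 − $2,250 = $1,273.10.
That's under the $12,824 cap, so the insurer reimburses the full $1,273.10.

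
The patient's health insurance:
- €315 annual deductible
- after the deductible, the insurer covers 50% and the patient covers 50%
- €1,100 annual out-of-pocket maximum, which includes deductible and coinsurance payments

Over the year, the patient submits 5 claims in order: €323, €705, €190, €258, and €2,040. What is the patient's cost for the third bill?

Bill 1, €323: €315 to deductible, leaving €8; patient's 50% is €4. Patient owes €319 (running OOP €319).
Bill 2, €705: deductible met; 50% of €705 = €352.50. Patient owes €352.50 (running OOP €671.50).
Bill 3, €190: deductible met; 50% of €190 = €95. Cost to patient: €95. OOP to date €766.50.

€95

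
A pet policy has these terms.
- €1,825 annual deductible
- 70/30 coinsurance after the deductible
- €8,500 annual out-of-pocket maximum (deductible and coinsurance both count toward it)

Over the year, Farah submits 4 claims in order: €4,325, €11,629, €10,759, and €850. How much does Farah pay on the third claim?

#1 (€4,325): deductible takes €1,825, €2,500 remains; 30% of €2,500 = €750. Owner pays €2,575; OOP now €2,575.
#2 (€11,629): deductible already satisfied, so owner's share is 30% × €11,629 = €3,488.70. Owner pays €3,488.70; OOP now €6,063.70.
#3 (€10,759): deductible met; 30% of €10,759 = €3,227.70. That would push OOP to €9,291.40, over the €8,500 cap, so owner pays €8,500 − €6,063.70 = €2,436.30.

€2,436.30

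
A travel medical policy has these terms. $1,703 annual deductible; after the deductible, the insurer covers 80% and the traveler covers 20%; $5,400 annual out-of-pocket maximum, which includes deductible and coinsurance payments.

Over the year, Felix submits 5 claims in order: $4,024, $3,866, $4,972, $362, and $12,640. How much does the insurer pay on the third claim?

$3,977.60

Claim 1 — $4,024: $1,703 finishes the deductible; $2,321 goes to coinsurance; coinsurance $2,321 × 20% = $464.20. Traveler pays $2,167.20; OOP now $2,167.20. Plan pays $4,024 − $2,167.20 = $1,856.80.
Claim 2 — $3,866: deductible already satisfied, so traveler's share is 20% × $3,866 = $773.20. Traveler owes $773.20 (running OOP $2,940.40). Insurer: $3,866 − $773.20 = $3,092.80.
Claim 3 — $4,972: deductible met; 20% of $4,972 = $994.40. Cost to traveler: $994.40. OOP to date $3,934.80. Plan pays $4,972 − $994.40 = $3,977.60.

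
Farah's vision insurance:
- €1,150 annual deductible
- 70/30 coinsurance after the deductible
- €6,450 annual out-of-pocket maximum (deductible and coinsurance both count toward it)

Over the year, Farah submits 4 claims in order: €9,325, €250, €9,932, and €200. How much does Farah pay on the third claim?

Claim 1 — €9,325: deductible takes €1,150, €8,175 remains; coinsurance €8,175 × 30% = €2,452.50. Cost to member: €3,602.50. OOP to date €3,602.50.
Claim 2 — €250: deductible met; 30% of €250 = €75. Member owes €75 (running OOP €3,677.50).
Claim 3 — €9,932: 30% coinsurance on €9,932 = €2,979.60. Adding that to €3,677.50 gives €6,657.10, past the €6,450 cap; member pays only €6,450 − €3,677.50 = €2,772.50.

€2,772.50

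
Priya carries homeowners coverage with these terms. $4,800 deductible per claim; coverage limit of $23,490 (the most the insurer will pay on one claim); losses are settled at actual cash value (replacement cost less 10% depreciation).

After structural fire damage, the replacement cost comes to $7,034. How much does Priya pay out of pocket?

Actual cash value after 10% depreciation: $7,034 × 90% = $6,330.60.
Subtract the deductible: $6,330.60 − $4,800 = $1,530.60.
$1,530.60 ≤ $23,490, so the limit doesn't bind; insurer pays $1,530.60.
Out of pocket: $7,034 − $1,530.60 = $5,503.40.

$5,503.40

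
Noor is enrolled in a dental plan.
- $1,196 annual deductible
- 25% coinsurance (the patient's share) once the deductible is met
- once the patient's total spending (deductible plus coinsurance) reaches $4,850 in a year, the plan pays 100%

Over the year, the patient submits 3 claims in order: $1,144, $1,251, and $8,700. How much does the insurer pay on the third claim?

#1 ($1,144): all of it applies to the deductible. Cost to patient: $1,144. OOP to date $1,144. Insurer: $1,144 − $1,144 = $0.
#2 ($1,251): $52 to deductible, leaving $1,199; 25% of $1,199 = $299.75. Patient owes $351.75 (running OOP $1,495.75). Insurer: $1,251 − $351.75 = $899.25.
#3 ($8,700): deductible already satisfied, so patient's share is 25% × $8,700 = $2,175. Patient pays $2,175; OOP now $3,670.75. Insurer: $8,700 − $2,175 = $6,525.

$6,525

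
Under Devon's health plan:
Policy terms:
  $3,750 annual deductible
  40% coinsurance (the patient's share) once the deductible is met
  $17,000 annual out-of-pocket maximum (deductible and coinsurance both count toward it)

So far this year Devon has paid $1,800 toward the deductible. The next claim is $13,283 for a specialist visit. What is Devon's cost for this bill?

Remaining deductible: $3,750 − $1,800 = $1,950.
The remaining $11,333 (= $13,283 − $1,950) moves to coinsurance.
Patient's 40% share of $11,333 is $4,533.20.
So the patient owes $1,950 + $4,533.20 = $6,483.20 before any cap.
Cumulative spending $1,800 + $6,483.20 = $8,283.20 stays under the $17,000 maximum.

$6,483.20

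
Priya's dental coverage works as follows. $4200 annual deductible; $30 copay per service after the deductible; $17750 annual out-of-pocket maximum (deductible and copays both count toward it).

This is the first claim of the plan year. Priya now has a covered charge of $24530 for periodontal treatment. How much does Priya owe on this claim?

Nothing has been paid toward the $4200 deductible, so the first $4200 of this charge is applied there.
After the $4200 deductible portion, $24530 − $4200 = $20330 is subject to the copay.
Copay on this service: $30.
That puts the patient's cost at $4200 + $30 = $4230 before any cap.
Year-to-date out-of-pocket becomes $0 + $4230 = $4230, still under the $17750 maximum, so no cap applies.

$4230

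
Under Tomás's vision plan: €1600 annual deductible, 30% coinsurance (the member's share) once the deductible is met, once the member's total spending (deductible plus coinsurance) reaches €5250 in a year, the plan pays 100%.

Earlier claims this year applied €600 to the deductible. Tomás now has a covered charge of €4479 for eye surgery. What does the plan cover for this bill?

€2435.30

€600 of the €1600 deductible is already met, leaving €1000.
That leaves €4479 − €1000 = €3479 for coinsurance.
Member's 30% share of €3479 is €1043.70.
Member responsibility before any cap: €1000 + €1043.70 = €2043.70.
Year-to-date out-of-pocket becomes €600 + €2043.70 = €2643.70, still under the €5250 maximum, so no cap applies.
Insurer pays the balance: €4479 − €2043.70 = €2435.30.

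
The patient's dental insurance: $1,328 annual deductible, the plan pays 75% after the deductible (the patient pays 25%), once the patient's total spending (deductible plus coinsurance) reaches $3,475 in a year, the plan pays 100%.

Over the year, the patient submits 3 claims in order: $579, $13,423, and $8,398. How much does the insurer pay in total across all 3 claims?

Claim 1 — $579: entire amount goes to the deductible. Patient pays $579; OOP now $579. Plan pays $579 − $579 = $0.
Claim 2 — $13,423: $749 to deductible, leaving $12,674; coinsurance $12,674 × 25% = $3,168.50. Together that's $749 + $3,168.50 = $3,917.50. Adding that to $579 gives $4,496.50, past the $3,475 cap; patient pays only $3,475 − $579 = $2,896. Insurer: $13,423 − $2,896 = $10,527.
Claim 3 — $8,398: deductible met; 25% of $8,398 = $2,099.50. OOP would hit $5,574.50 > $3,475, so the cap limits the patient to $3,475 − $3,475 = $0. Plan pays $8,398 − $0 = $8,398.
Insurer total: $0 + $10,527 + $8,398 = $18,925.

$18,925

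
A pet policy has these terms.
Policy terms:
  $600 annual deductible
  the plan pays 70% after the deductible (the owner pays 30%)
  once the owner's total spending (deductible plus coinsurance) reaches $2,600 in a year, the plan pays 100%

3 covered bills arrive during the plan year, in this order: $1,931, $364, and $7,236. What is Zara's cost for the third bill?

#1 ($1,931): $600 to deductible, leaving $1,331; owner's 30% is $399.30. Owner pays $999.30; OOP now $999.30.
#2 ($364): deductible met; 30% of $364 = $109.20. Owner owes $109.20 (running OOP $1,108.50).
#3 ($7,236): deductible met; 30% of $7,236 = $2,170.80. Adding that to $1,108.50 gives $3,279.30, past the $2,600 cap; owner pays only $2,600 − $1,108.50 = $1,491.50.

$1,491.50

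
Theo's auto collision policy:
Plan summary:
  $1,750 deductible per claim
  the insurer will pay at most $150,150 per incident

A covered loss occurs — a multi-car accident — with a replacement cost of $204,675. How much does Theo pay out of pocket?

$54,525

After the deductible, $204,675 − $1,750 = $202,925 remains.
Since $202,925 > $150,150, the payout is capped at $150,150.
Out of pocket: $204,675 − $150,150 = $54,525.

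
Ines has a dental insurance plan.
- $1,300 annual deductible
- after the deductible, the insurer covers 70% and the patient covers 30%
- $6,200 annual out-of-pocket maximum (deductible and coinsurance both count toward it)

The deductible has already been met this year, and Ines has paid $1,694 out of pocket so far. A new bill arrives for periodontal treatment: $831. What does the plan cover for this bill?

With the deductible met, the entire $831 is subject to coinsurance.
Coinsurance: $831 × 30% = $249.30.
Total out-of-pocket so far would be $1,694 + $249.30 = $1,943.30, below the $6,200 cap — no reduction.
The plan picks up $831 − $249.30 = $581.70.

$581.70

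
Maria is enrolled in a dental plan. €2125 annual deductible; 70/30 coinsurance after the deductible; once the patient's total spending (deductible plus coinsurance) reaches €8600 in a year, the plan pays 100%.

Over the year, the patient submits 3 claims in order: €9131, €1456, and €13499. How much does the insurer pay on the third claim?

#1 (€9131): €2125 finishes the deductible; €7006 goes to coinsurance; patient's 30% is €2101.80. Patient owes €4226.80 (running OOP €4226.80). Insurer: €9131 − €4226.80 = €4904.20.
#2 (€1456): deductible met; 30% of €1456 = €436.80. Patient pays €436.80; OOP now €4663.60. Plan pays €1456 − €436.80 = €1019.20.
#3 (€13499): deductible met; 30% of €13499 = €4049.70. Adding that to €4663.60 gives €8713.30, past the €8600 cap; patient pays only €8600 − €4663.60 = €3936.40. Plan pays €13499 − €3936.40 = €9562.60.

€9562.60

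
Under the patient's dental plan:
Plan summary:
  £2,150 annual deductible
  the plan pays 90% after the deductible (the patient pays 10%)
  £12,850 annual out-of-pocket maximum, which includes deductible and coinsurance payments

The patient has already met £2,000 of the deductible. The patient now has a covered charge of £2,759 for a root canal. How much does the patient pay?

Remaining deductible: £2,150 − £2,000 = £150.
The remaining £2,609 (= £2,759 − £150) moves to coinsurance.
10% of £2,609 = £260.90 falls to the patient.
Patient responsibility before any cap: £150 + £260.90 = £410.90.
Total out-of-pocket so far would be £2,000 + £410.90 = £2,410.90, below the £12,850 cap — no reduction.

£410.90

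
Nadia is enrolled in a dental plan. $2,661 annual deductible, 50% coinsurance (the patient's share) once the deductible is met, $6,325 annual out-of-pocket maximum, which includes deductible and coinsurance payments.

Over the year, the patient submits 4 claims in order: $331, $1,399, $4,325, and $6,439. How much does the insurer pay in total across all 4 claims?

$6,169

Claim 1 ($331): entire amount goes to the deductible. Cost to patient: $331. OOP to date $331. Insurer: $331 − $331 = $0.
Claim 2 ($1,399): fully absorbed by the deductible. Cost to patient: $1,399. OOP to date $1,730. Insurer: $1,399 − $1,399 = $0.
Claim 3 ($4,325): deductible takes $931, $3,394 remains; coinsurance $3,394 × 50% = $1,697. Patient owes $2,628 (running OOP $4,358). Plan pays $4,325 − $2,628 = $1,697.
Claim 4 ($6,439): deductible already satisfied, so patient's share is 50% × $6,439 = $3,219.50. OOP would hit $7,577.50 > $6,325, so the cap limits the patient to $6,325 − $4,358 = $1,967. Plan pays $6,439 − $1,967 = $4,472.
Insurer total = bills − patient's total = $12,494 − $6,325 = $6,169.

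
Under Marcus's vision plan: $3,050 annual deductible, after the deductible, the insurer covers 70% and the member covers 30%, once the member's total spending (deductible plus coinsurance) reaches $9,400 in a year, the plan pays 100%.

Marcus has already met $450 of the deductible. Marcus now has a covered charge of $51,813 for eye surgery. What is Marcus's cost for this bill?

$8,950

$450 of the $3,050 deductible is already met, leaving $2,600.
The remaining $49,213 (= $51,813 − $2,600) moves to coinsurance.
Coinsurance: $49,213 × 30% = $14,763.90.
That puts the member's cost at $2,600 + $14,763.90 = $17,363.90 before any cap.
That would bring total out-of-pocket to $17,813.90, past the $9,400 cap. The member is capped at $9,400 − $450 = $8,950 on this claim.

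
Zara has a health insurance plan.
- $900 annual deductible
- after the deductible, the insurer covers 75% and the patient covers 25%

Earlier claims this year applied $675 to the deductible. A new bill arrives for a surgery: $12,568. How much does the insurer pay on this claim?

$9,257.25

$675 of the $900 deductible is already met, leaving $225.
That leaves $12,568 − $225 = $12,343 for coinsurance.
Patient's 25% share of $12,343 is $3,085.75.
That puts the patient's cost at $225 + $3,085.75 = $3,310.75.
Insurer pays the balance: $12,568 − $3,310.75 = $9,257.25.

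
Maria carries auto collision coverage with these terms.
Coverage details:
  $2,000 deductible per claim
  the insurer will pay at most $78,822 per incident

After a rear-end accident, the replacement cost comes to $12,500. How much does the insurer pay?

Less the $2,000 deductible: $12,500 − $2,000 = $10,500.
$10,500 is within the $78,822 limit, so the insurer pays $10,500.

$10,500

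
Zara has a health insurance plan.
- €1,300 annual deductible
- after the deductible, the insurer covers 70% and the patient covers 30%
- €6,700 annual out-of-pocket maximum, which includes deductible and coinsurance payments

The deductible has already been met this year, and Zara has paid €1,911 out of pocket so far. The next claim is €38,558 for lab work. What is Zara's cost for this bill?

With the deductible met, the entire €38,558 is subject to coinsurance.
Coinsurance: €38,558 × 30% = €11,567.40.
That would bring total out-of-pocket to €13,478.40, past the €6,700 cap. The patient is capped at €6,700 − €1,911 = €4,789 on this claim.

€4,789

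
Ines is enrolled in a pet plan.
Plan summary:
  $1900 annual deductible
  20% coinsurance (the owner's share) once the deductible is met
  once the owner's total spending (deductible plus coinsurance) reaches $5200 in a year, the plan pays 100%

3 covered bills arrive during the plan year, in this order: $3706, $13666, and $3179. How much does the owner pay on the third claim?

$205.60

Bill 1, $3706: $1900 finishes the deductible; $1806 goes to coinsurance; 20% of $1806 = $361.20. Owner pays $2261.20; OOP now $2261.20.
Bill 2, $13666: 20% coinsurance on $13666 = $2733.20. Cost to owner: $2733.20. OOP to date $4994.40.
Bill 3, $3179: 20% coinsurance on $3179 = $635.80. That would push OOP to $5630.20, over the $5200 cap, so owner pays $5200 − $4994.40 = $205.60.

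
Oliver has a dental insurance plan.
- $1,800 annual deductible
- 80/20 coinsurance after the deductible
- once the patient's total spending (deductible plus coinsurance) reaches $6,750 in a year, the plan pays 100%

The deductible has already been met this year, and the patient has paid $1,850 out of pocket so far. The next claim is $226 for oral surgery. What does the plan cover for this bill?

$180.80

With the deductible met, the entire $226 is subject to coinsurance.
Coinsurance: $226 × 20% = $45.20.
Total out-of-pocket so far would be $1,850 + $45.20 = $1,895.20, below the $6,750 cap — no reduction.
Insurer pays the balance: $226 − $45.20 = $180.80.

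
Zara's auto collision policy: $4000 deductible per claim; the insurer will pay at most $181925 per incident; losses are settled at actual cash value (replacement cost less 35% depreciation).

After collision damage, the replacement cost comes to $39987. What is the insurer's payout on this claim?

$21991.55

Depreciate 35%: the covered value is $39987 × 0.65 = $25991.55.
Subtract the deductible: $25991.55 − $4000 = $21991.55.
$21991.55 ≤ $181925, so the limit doesn't bind; insurer pays $21991.55.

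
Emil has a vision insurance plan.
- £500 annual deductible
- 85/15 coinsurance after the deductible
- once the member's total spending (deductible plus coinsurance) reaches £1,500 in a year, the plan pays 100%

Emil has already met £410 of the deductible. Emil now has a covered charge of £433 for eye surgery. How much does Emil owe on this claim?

Remaining deductible: £500 − £410 = £90.
That leaves £433 − £90 = £343 for coinsurance.
Coinsurance: £343 × 15% = £51.45.
So the member owes £90 + £51.45 = £141.45 before any cap.
Year-to-date out-of-pocket becomes £410 + £141.45 = £551.45, still under the £1,500 maximum, so no cap applies.

£141.45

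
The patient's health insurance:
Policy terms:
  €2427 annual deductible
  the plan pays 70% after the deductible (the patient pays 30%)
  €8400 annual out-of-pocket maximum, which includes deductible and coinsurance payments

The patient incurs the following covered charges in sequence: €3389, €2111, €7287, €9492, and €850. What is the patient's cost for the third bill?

Claim 1 — €3389: €2427 finishes the deductible; €962 goes to coinsurance; 30% of €962 = €288.60. Patient owes €2715.60 (running OOP €2715.60).
Claim 2 — €2111: 30% coinsurance on €2111 = €633.30. Patient owes €633.30 (running OOP €3348.90).
Claim 3 — €7287: deductible already satisfied, so patient's share is 30% × €7287 = €2186.10. Patient pays €2186.10; OOP now €5535.

€2186.10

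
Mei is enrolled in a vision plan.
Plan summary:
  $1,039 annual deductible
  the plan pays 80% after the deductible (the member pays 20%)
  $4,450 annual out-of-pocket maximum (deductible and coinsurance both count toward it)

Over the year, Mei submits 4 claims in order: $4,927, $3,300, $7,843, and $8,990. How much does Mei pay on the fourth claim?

$404.80

Claim 1 ($4,927): $1,039 finishes the deductible; $3,888 goes to coinsurance; 20% of $3,888 = $777.60. Member owes $1,816.60 (running OOP $1,816.60).
Claim 2 ($3,300): 20% coinsurance on $3,300 = $660. Member owes $660 (running OOP $2,476.60).
Claim 3 ($7,843): 20% coinsurance on $7,843 = $1,568.60. Member owes $1,568.60 (running OOP $4,045.20).
Claim 4 ($8,990): deductible already satisfied, so member's share is 20% × $8,990 = $1,798. OOP would hit $5,843.20 > $4,450, so the cap limits the member to $4,450 − $4,045.20 = $404.80.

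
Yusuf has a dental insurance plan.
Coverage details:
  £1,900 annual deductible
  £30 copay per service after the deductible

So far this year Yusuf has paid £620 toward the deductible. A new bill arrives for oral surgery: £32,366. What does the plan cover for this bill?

£31,056

Remaining deductible: £1,900 − £620 = £1,280.
That leaves £32,366 − £1,280 = £31,086 for the copay.
Copay on this service: £30.
That puts the patient's cost at £1,280 + £30 = £1,310.
The plan picks up £32,366 − £1,310 = £31,056.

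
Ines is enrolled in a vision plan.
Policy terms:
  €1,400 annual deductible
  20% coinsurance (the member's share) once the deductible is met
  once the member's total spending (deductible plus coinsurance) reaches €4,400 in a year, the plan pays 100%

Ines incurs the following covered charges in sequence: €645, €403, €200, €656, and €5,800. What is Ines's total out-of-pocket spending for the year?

Claim 1 — €645: all of it applies to the deductible. Member owes €645 (running OOP €645).
Claim 2 — €403: fully absorbed by the deductible. Member pays €403; OOP now €1,048.
Claim 3 — €200: fully absorbed by the deductible. Member owes €200 (running OOP €1,248).
Claim 4 — €656: deductible takes €152, €504 remains; coinsurance €504 × 20% = €100.80. Member owes €252.80 (running OOP €1,500.80).
Claim 5 — €5,800: deductible already satisfied, so member's share is 20% × €5,800 = €1,160. Cost to member: €1,160. OOP to date €2,660.80.
Total paid by the member: €645 + €403 + €200 + €252.80 + €1,160 = €2,660.80.

€2,660.80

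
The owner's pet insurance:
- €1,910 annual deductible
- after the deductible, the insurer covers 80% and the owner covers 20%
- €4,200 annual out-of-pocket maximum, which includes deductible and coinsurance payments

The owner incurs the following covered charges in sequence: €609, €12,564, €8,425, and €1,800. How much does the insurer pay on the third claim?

Bill 1, €609: entire amount goes to the deductible. Cost to owner: €609. OOP to date €609. Plan pays €609 − €609 = €0.
Bill 2, €12,564: deductible takes €1,301, €11,263 remains; owner's 20% is €2,252.60. Owner owes €3,553.60 (running OOP €4,162.60). Insurer: €12,564 − €3,553.60 = €9,010.40.
Bill 3, €8,425: 20% coinsurance on €8,425 = €1,685. Adding that to €4,162.60 gives €5,847.60, past the €4,200 cap; owner pays only €4,200 − €4,162.60 = €37.40. Insurer: €8,425 − €37.40 = €8,387.60.

€8,387.60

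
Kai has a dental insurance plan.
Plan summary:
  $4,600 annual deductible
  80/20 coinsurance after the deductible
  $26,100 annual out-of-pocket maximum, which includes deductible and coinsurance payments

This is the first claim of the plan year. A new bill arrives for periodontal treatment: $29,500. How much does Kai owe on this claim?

The full $4,600 deductible is still open; $4,600 of this bill applies to it.
The remaining $24,900 (= $29,500 − $4,600) moves to coinsurance.
Coinsurance: $24,900 × 20% = $4,980.
So the patient owes $4,600 + $4,980 = $9,580 before any cap.
Year-to-date out-of-pocket becomes $0 + $9,580 = $9,580, still under the $26,100 maximum, so no cap applies.

$9,580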